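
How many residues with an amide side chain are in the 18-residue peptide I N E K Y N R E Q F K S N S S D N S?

5

The amide-side-chain residues are Asn (N) and Gln (Q).
Matching residues: N2, N6, Q9, N13, N17.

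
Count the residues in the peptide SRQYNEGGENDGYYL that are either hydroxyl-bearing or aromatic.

Hydroxyl-bearing: S, T, Y. Aromatic: F, W, Y.
Hydroxyl-bearing residues here: S1, Y4, Y13, Y14 (4).
Aromatic residues here: Y4, Y13, Y14 (3).
Y is in both groups, so the 3 Y residues must not be double-counted.
Total = 4 + 3 − 3 = 4.

4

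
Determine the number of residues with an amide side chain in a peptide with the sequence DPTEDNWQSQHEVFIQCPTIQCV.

Asparagine (N) and glutamine (Q) have uncharged amide side chains.
Matching residues: N6, Q8, Q10, Q16, Q21.

5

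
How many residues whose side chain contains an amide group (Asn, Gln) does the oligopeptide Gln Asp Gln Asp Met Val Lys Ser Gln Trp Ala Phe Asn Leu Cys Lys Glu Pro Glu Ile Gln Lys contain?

Matching residues: Gln1, Gln3, Gln9, Asn13, Gln21.

5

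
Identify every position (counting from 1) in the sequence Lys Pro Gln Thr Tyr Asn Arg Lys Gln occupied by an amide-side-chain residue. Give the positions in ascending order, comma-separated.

Matching residues: Gln3, Asn6, Gln9.

3, 6, 9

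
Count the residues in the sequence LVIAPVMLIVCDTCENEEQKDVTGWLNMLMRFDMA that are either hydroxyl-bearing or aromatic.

Hydroxyl-bearing: S, T, Y. Aromatic: F, W, Y.
Hydroxyl-bearing residues here: T13, T23 (2).
Aromatic residues here: W25, F32 (2).
(Y belongs to both groups, but none appear in this sequence.) Total = 2 + 2 = 4.

4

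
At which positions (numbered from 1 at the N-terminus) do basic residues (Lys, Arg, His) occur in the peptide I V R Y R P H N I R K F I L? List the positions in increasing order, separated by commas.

3, 5, 7, 10, 11

Matching residues: R3, R5, H7, R10, K11.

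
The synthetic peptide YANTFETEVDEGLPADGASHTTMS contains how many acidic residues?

Aspartate (D) and glutamate (E) have carboxylic-acid side chains and are the acidic amino acids.
Matching residues: E6, E8, D10, E11, D16.

5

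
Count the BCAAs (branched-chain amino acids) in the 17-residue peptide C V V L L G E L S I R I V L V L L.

Valine (V), leucine (L), and isoleucine (I) are the branched-chain amino acids.
Matching residues: V2, V3, L4, L5, L8, I10, I12, V13, L14, V15, L16, L17.

12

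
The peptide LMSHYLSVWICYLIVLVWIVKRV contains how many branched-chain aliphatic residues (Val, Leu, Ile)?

Matching residues: L1, L6, V8, I10, L13, I14, V15, L16, V17, I19, V20, V23.

12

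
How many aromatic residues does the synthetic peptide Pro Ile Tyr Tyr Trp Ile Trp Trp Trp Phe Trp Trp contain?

Phenylalanine (F), tryptophan (W), and tyrosine (Y) have aromatic ring side chains.
Matching residues: Tyr3, Tyr4, Trp5, Trp7, Trp8, Trp9, Phe10, Trp11, Trp12.

9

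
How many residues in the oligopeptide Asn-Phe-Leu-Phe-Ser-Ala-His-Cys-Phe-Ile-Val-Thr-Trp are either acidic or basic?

Acidic: D, E. Basic: H, K, R.
Acidic residues here: none (0).
Basic residues here: His7 (1).
The two groups share no amino acid, so total = 0 + 1 = 1.

1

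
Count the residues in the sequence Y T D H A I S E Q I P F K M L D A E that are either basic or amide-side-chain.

3

Basic: H, K, R. Amide-side-chain: N, Q.
Basic residues here: H4, K13 (2).
Amide-side-chain residues here: Q9 (1).
The two groups share no amino acid, so total = 2 + 1 = 3.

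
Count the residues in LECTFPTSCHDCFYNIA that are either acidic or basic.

3

Acidic: D, E. Basic: H, K, R.
Acidic residues here: E2, D11 (2).
Basic residues here: H10 (1).
The two groups share no amino acid, so total = 2 + 1 = 3.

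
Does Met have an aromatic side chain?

No

F, W, and Y each carry an aromatic ring on the side chain.
Methionine is not in this group.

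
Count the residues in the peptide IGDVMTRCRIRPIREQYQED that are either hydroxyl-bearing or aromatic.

2

Hydroxyl-bearing: S, T, Y. Aromatic: F, W, Y.
Hydroxyl-bearing residues here: T6, Y17 (2).
Aromatic residues here: Y17 (1).
Y is in both groups, so the 1 Y residue must not be double-counted.
Total = 2 + 1 − 1 = 2.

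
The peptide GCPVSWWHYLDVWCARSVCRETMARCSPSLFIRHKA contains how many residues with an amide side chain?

0

Only N (asparagine) and Q (glutamine) carry a side-chain carboxamide.
None of the 36 residues belong to this group.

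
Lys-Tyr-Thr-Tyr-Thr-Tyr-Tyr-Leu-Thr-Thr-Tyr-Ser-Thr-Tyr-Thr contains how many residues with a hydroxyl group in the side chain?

13

Serine (S), threonine (T), and tyrosine (Y) each carry a hydroxyl group on the side chain.
Matching residues: Tyr2, Thr3, Tyr4, Thr5, Tyr6, Tyr7, Thr9, Thr10, Tyr11, Ser12, Thr13, Tyr14, Thr15.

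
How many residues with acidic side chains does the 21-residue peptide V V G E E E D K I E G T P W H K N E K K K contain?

6

The acidic residues are Asp (D) and Glu (E), whose side chains end in a carboxylate group.
Matching residues: E4, E5, E6, D7, E10, E18.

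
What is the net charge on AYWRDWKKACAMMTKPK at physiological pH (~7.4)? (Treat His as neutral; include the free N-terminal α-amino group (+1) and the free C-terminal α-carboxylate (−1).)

Near pH 7.4, K and R contribute +1 each, D and E contribute −1 each, and every other side chain (His included, as stated) is uncharged.
Positive (K, R): R4, K7, K8, K15, K17 → +5.
Negative (D, E): D5 → −1.
The N-terminus (+1) and C-terminus (−1) cancel.
Net charge = (+5) + (−1) = +4.

+4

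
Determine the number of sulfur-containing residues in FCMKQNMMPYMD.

5

The sulfur-bearing residues are cysteine (–SH) and methionine (–S–CH₃).
Matching residues: C2, M3, M7, M8, M11.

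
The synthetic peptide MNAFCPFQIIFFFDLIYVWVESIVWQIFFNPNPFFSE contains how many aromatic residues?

Phenylalanine (F), tryptophan (W), and tyrosine (Y) have aromatic ring side chains.
Matching residues: F4, F7, F11, F12, F13, Y17, W19, W25, F28, F29, F34, F35.

12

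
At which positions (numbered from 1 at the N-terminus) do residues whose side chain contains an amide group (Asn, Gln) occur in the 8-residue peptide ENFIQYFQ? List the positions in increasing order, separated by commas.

Matching residues: N2, Q5, Q8.

2, 5, 8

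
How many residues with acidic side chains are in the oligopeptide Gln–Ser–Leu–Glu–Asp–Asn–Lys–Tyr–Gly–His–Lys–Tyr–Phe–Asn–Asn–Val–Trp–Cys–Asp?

3

Aspartate (D) and glutamate (E) have carboxylic-acid side chains and are the acidic amino acids.
Matching residues: Glu4, Asp5, Asp19.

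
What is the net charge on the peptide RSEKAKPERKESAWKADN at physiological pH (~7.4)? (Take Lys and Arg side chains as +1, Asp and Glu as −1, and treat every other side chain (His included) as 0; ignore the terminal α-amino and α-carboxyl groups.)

+2

Positive (K, R): R1, K4, K6, R9, K10, K15 → +6.
Negative (D, E): E3, E8, E11, D17 → −4.
Net charge = (+6) + (−4) = +2.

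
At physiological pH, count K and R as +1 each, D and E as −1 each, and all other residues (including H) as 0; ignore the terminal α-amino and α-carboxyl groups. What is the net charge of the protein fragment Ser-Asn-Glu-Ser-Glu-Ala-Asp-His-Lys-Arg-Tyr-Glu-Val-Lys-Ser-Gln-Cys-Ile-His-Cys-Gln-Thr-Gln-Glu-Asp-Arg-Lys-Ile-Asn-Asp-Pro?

Positive (K, R): Lys9, Arg10, Lys14, Arg26, Lys27 → +5.
Negative (D, E): Glu3, Glu5, Asp7, Glu12, Glu24, Asp25, Asp30 → −7.
Net charge = (+5) + (−7) = −2.

-2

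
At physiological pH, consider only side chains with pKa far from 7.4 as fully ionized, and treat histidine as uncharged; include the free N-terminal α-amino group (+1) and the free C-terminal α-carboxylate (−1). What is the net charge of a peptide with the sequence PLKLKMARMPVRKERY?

+5

Near pH 7.4, K and R contribute +1 each, D and E contribute −1 each, and every other side chain (His included, as stated) is uncharged.
Positive (K, R): K3, K5, R8, R12, K13, R15 → +6.
Negative (D, E): E14 → −1.
The N-terminus (+1) and C-terminus (−1) cancel.
Net charge = (+6) + (−1) = +5.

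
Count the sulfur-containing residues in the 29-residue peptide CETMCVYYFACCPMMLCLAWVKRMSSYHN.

9

Only Cys (C) and Met (M) have a sulfur atom in the side chain.
Matching residues: C1, M4, C5, C11, C12, M14, M15, C17, M24.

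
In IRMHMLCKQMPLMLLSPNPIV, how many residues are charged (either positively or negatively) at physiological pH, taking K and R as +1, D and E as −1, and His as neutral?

Charged side chains at pH ~7.4: K, R (positive); D, E (negative).
Matching residues: R2, K8.

2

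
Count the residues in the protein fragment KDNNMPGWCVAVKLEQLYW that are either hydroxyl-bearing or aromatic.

3

Hydroxyl-bearing: S, T, Y. Aromatic: F, W, Y.
Hydroxyl-bearing residues here: Y18 (1).
Aromatic residues here: W8, Y18, W19 (3).
Y is in both groups, so the 1 Y residue must not be double-counted.
Total = 1 + 3 − 1 = 3.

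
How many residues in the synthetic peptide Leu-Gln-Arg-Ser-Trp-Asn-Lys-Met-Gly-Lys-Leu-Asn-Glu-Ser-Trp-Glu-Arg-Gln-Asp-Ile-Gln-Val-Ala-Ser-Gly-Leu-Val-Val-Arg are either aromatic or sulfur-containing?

Aromatic: F, W, Y. Sulfur-containing: C, M.
Aromatic residues here: Trp5, Trp15 (2).
Sulfur-containing residues here: Met8 (1).
The two groups share no amino acid, so total = 2 + 1 = 3.

3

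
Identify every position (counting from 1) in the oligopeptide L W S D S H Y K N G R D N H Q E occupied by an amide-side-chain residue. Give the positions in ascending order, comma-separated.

The amide-side-chain residues are Asn (N) and Gln (Q).
Matching residues: N9, N13, Q15.

9, 13, 15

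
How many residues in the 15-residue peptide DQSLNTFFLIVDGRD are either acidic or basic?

4

Acidic: D, E. Basic: H, K, R.
Acidic residues here: D1, D12, D15 (3).
Basic residues here: R14 (1).
The two groups share no amino acid, so total = 3 + 1 = 4.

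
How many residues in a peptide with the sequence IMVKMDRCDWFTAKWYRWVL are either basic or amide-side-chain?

4

Basic: H, K, R. Amide-side-chain: N, Q.
Basic residues here: K4, R7, K14, R17 (4).
Amide-side-chain residues here: none (0).
The two groups share no amino acid, so total = 4 + 0 = 4.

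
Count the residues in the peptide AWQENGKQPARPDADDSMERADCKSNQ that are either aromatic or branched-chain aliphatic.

Aromatic: F, W, Y. Branched-chain aliphatic: I, L, V.
Aromatic residues here: W2 (1).
Branched-chain aliphatic residues here: none (0).
The two groups share no amino acid, so total = 1 + 0 = 1.

1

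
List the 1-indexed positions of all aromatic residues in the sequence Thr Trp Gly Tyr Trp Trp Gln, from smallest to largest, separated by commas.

2, 4, 5, 6

F, W, and Y each carry an aromatic ring on the side chain.
Matching residues: Trp2, Tyr4, Trp5, Trp6.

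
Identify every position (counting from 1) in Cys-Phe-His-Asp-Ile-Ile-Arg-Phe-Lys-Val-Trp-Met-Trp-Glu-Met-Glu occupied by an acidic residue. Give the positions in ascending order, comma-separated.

Aspartate (D) and glutamate (E) have carboxylic-acid side chains and are the acidic amino acids.
Matching residues: Asp4, Glu14, Glu16.

4, 14, 16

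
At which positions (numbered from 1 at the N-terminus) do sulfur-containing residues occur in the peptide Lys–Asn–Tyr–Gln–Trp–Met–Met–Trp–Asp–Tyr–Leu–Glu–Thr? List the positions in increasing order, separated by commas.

6, 7

The sulfur-bearing residues are cysteine (–SH) and methionine (–S–CH₃).
Matching residues: Met6, Met7.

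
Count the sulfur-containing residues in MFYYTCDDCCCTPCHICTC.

Only Cys (C) and Met (M) have a sulfur atom in the side chain.
Matching residues: M1, C6, C9, C10, C11, C14, C17, C19.

8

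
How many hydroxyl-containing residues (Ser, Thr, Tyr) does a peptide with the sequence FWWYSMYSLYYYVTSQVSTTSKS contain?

14

Matching residues: Y4, S5, Y7, S8, Y10, Y11, Y12, T14, S15, S18, T19, T20, S21, S23.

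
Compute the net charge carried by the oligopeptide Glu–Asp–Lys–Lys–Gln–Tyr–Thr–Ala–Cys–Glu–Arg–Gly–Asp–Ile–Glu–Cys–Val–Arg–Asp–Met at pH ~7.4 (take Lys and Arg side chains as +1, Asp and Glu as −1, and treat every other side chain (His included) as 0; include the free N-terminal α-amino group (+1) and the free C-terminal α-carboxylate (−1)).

-2

Positive (K, R): Lys3, Lys4, Arg11, Arg18 → +4.
Negative (D, E): Glu1, Asp2, Glu10, Asp13, Glu15, Asp19 → −6.
The N-terminus (+1) and C-terminus (−1) cancel.
Net charge = (+4) + (−6) = −2.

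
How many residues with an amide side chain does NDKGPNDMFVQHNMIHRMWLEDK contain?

4

The amide-side-chain residues are Asn (N) and Gln (Q).
Matching residues: N1, N6, Q11, N13.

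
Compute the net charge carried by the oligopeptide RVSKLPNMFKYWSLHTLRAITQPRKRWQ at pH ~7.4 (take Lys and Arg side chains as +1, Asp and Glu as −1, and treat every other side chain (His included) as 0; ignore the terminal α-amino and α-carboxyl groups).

+7

Positive (K, R): R1, K4, K10, R18, R24, K25, R26 → +7.
Negative (D, E): none → −0.
Net charge = (+7) + (−0) = +7.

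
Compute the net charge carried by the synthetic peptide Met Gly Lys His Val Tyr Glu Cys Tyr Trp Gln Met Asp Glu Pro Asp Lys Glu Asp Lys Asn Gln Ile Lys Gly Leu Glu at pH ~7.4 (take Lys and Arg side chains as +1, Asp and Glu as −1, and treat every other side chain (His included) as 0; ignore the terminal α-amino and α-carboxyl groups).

Positive (K, R): Lys3, Lys17, Lys20, Lys24 → +4.
Negative (D, E): Glu7, Asp13, Glu14, Asp16, Glu18, Asp19, Glu27 → −7.
Net charge = (+4) + (−7) = −3.

-3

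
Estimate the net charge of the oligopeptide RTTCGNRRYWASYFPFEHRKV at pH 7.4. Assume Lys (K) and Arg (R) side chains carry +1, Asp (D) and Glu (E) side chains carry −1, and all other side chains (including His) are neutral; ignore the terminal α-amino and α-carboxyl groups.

Positive (K, R): R1, R7, R8, R19, K20 → +5.
Negative (D, E): E17 → −1.
Net charge = (+5) + (−1) = +4.

+4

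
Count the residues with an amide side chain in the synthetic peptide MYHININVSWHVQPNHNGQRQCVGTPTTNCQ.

Only N (asparagine) and Q (glutamine) carry a side-chain carboxamide.
Matching residues: N5, N7, Q13, N15, N17, Q19, Q21, N29, Q31.

9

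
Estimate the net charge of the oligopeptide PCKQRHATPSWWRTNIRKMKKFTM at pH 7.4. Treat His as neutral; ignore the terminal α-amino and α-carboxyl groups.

The side chains ionized at physiological pH are Lys/Arg (+1) and Asp/Glu (−1); with His treated as neutral, nothing else contributes.
Positive (K, R): K3, R5, R13, R17, K18, K20, K21 → +7.
Negative (D, E): none → −0.
Net charge = (+7) + (−0) = +7.

+7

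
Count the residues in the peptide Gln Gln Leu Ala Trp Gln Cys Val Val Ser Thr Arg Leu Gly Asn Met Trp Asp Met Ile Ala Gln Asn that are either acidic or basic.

2

Acidic: D, E. Basic: H, K, R.
Acidic residues here: Asp18 (1).
Basic residues here: Arg12 (1).
The two groups share no amino acid, so total = 1 + 1 = 2.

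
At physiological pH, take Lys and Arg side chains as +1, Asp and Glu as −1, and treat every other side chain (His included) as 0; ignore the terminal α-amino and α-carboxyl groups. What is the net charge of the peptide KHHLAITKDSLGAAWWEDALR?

0

Positive (K, R): K1, K8, R21 → +3.
Negative (D, E): D9, E17, D18 → −3.
Net charge = (+3) + (−3) = 0.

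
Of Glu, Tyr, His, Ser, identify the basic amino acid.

His

Lysine (K), arginine (R), and histidine (H) have basic, nitrogen-containing side chains.
Of the listed options, only His belongs to this group.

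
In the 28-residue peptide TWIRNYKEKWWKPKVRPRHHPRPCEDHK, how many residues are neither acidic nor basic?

Acidic: D, E. Basic: K, R, H. All other residues are neither.
Matching residues: T1, W2, I3, N5, Y6, W10, W11, P13, V15, P17, P21, P23, C24.

13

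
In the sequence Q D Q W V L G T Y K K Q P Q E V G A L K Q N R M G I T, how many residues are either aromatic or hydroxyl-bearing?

Aromatic: F, W, Y. Hydroxyl-bearing: S, T, Y.
Aromatic residues here: W4, Y9 (2).
Hydroxyl-bearing residues here: T8, Y9, T27 (3).
Y is in both groups, so the 1 Y residue must not be double-counted.
Total = 2 + 3 − 1 = 4.

4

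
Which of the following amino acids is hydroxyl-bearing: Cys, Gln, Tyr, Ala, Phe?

Tyr

Serine (S), threonine (T), and tyrosine (Y) each carry a hydroxyl group on the side chain.
Of the listed options, only Tyr belongs to this group.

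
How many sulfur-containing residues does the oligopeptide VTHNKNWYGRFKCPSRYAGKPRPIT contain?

1

Only Cys (C) and Met (M) have a sulfur atom in the side chain.
Matching residues: C13.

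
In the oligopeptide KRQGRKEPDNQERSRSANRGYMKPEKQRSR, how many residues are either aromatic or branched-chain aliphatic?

Aromatic: F, W, Y. Branched-chain aliphatic: I, L, V.
Aromatic residues here: Y21 (1).
Branched-chain aliphatic residues here: none (0).
The two groups share no amino acid, so total = 1 + 0 = 1.

1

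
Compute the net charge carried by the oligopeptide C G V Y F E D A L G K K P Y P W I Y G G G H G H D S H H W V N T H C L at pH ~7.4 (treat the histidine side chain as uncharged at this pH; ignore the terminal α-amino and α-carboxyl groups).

-1

The side chains ionized at physiological pH are Lys/Arg (+1) and Asp/Glu (−1); with His treated as neutral, nothing else contributes.
Positive (K, R): K11, K12 → +2.
Negative (D, E): E6, D7, D25 → −3.
Net charge = (+2) + (−3) = −1.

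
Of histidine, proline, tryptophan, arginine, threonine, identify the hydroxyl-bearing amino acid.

The –OH-bearing residues are Ser, Thr (aliphatic alcohols), and Tyr (phenol).
Of the listed options, only threonine belongs to this group.

threonine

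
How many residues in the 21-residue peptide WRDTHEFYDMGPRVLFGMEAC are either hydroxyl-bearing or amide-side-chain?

Hydroxyl-bearing: S, T, Y. Amide-side-chain: N, Q.
Hydroxyl-bearing residues here: T4, Y8 (2).
Amide-side-chain residues here: none (0).
The two groups share no amino acid, so total = 2 + 0 = 2.

2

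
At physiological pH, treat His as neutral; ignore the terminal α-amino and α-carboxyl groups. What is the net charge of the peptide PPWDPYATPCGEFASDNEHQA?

At pH ~7.4 the Lys and Arg side chains are protonated (+1), the Asp and Glu side chains are deprotonated (−1), and with His taken as neutral all other side chains carry no charge.
Positive (K, R): none → +0.
Negative (D, E): D4, E12, D16, E18 → −4.
Net charge = (+0) + (−4) = −4.

-4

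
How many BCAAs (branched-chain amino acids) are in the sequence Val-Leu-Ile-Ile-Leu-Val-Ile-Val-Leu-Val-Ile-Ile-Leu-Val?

14

Valine (V), leucine (L), and isoleucine (I) are the branched-chain amino acids.
Matching residues: Val1, Leu2, Ile3, Ile4, Leu5, Val6, Ile7, Val8, Leu9, Val10, Ile11, Ile12, Leu13, Val14.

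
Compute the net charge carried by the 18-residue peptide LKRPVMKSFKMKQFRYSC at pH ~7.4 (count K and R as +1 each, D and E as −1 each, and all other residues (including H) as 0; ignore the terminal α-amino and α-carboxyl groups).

Positive (K, R): K2, R3, K7, K10, K12, R15 → +6.
Negative (D, E): none → −0.
Net charge = (+6) + (−0) = +6.

+6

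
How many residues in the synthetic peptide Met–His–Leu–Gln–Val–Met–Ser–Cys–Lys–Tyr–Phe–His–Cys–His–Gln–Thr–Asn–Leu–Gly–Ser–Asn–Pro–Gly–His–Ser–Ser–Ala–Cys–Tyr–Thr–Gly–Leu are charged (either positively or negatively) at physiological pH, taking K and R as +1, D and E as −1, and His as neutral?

1

Charged side chains at pH ~7.4: K, R (positive); D, E (negative).
Matching residues: Lys9.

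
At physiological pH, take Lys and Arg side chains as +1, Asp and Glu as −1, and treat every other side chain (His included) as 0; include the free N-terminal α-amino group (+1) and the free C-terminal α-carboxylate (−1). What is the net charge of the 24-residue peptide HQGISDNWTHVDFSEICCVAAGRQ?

Positive (K, R): R23 → +1.
Negative (D, E): D6, D12, E15 → −3.
The N-terminus (+1) and C-terminus (−1) cancel.
Net charge = (+1) + (−3) = −2.

-2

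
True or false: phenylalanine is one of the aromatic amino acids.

True

F, W, and Y each carry an aromatic ring on the side chain.
Phenylalanine is in this group.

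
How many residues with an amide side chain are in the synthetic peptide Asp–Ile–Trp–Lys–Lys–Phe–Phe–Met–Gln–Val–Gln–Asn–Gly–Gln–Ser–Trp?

4

The amide-side-chain residues are Asn (N) and Gln (Q).
Matching residues: Gln9, Gln11, Asn12, Gln14.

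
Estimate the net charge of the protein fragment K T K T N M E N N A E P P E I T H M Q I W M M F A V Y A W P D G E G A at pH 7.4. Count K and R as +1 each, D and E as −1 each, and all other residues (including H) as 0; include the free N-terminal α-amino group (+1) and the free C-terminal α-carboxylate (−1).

-3

Positive (K, R): K1, K3 → +2.
Negative (D, E): E7, E11, E14, D31, E33 → −5.
The N-terminus (+1) and C-terminus (−1) cancel.
Net charge = (+2) + (−5) = −3.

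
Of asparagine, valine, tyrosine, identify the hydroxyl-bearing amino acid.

Serine (S), threonine (T), and tyrosine (Y) each carry a hydroxyl group on the side chain.
Of the listed options, only tyrosine belongs to this group.

tyrosine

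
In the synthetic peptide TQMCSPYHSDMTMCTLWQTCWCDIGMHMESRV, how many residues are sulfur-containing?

9

Only Cys (C) and Met (M) have a sulfur atom in the side chain.
Matching residues: M3, C4, M11, M13, C14, C20, C22, M26, M28.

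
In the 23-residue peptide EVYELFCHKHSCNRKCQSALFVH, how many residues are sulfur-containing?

3

Only Cys (C) and Met (M) have a sulfur atom in the side chain.
Matching residues: C7, C12, C16.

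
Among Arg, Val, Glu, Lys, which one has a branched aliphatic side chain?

Val

The BCAAs are Val, Leu, and Ile — aliphatic side chains with a branch point.
Of the listed options, only Val belongs to this group.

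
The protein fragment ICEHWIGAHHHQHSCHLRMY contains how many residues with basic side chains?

7

Lysine (K), arginine (R), and histidine (H) have basic, nitrogen-containing side chains.
Matching residues: H4, H9, H10, H11, H13, H16, R18.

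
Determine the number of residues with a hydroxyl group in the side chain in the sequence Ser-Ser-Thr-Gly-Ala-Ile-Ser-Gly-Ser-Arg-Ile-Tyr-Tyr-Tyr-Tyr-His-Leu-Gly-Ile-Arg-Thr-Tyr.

S, T, and Y are the three residues with a side-chain hydroxyl.
Matching residues: Ser1, Ser2, Thr3, Ser7, Ser9, Tyr12, Tyr13, Tyr14, Tyr15, Thr21, Tyr22.

11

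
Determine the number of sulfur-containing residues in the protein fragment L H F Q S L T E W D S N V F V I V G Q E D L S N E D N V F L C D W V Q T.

1

The sulfur-bearing residues are cysteine (–SH) and methionine (–S–CH₃).
Matching residues: C31.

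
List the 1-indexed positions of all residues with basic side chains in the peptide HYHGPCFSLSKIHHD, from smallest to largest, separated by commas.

K, R, and H are the three residues with basic side chains (ε-amine, guanidinium, and imidazole respectively).
Matching residues: H1, H3, K11, H13, H14.

1, 3, 11, 13, 14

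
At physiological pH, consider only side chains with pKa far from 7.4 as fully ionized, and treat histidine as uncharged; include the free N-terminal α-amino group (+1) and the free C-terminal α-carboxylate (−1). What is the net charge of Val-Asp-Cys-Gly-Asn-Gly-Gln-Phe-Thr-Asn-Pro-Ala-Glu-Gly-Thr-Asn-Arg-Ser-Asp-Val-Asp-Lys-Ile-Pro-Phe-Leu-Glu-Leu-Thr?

-3

Near pH 7.4, K and R contribute +1 each, D and E contribute −1 each, and every other side chain (His included, as stated) is uncharged.
Positive (K, R): Arg17, Lys22 → +2.
Negative (D, E): Asp2, Glu13, Asp19, Asp21, Glu27 → −5.
The N-terminus (+1) and C-terminus (−1) cancel.
Net charge = (+2) + (−5) = −3.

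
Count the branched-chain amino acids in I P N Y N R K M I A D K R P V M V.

4

Valine (V), leucine (L), and isoleucine (I) are the branched-chain amino acids.
Matching residues: I1, I9, V15, V17.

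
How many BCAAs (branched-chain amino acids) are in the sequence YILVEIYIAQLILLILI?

V, L, and I make up the branched-chain aliphatic group.
Matching residues: I2, L3, V4, I6, I8, L11, I12, L13, L14, I15, L16, I17.

12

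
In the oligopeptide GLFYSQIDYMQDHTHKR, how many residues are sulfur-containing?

The sulfur-bearing residues are cysteine (–SH) and methionine (–S–CH₃).
Matching residues: M10.

1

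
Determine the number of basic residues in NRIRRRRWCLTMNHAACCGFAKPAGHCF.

The basic amino acids are Lys (K), Arg (R), and His (H).
Matching residues: R2, R4, R5, R6, R7, H14, K22, H26.

8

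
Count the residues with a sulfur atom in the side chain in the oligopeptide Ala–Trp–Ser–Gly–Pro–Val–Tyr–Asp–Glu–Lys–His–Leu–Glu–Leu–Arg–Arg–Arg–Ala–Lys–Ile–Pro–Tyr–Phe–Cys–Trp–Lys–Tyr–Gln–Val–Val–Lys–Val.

The sulfur-bearing residues are cysteine (–SH) and methionine (–S–CH₃).
Matching residues: Cys24.

1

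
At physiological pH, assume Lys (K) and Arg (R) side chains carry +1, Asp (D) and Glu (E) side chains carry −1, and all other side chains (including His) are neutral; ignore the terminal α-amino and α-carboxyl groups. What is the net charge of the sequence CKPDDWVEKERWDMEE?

-4

Positive (K, R): K2, K9, R11 → +3.
Negative (D, E): D4, D5, E8, E10, D13, E15, E16 → −7.
Net charge = (+3) + (−7) = −4.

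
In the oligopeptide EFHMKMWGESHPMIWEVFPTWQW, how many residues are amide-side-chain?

Only N (asparagine) and Q (glutamine) carry a side-chain carboxamide.
Matching residues: Q22.

1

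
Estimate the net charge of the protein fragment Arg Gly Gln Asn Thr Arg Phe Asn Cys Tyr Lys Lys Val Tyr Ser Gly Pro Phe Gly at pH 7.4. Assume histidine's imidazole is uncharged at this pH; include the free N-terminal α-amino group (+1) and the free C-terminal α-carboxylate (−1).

+4

At pH ~7.4 the Lys and Arg side chains are protonated (+1), the Asp and Glu side chains are deprotonated (−1), and with His taken as neutral all other side chains carry no charge.
Positive (K, R): Arg1, Arg6, Lys11, Lys12 → +4.
Negative (D, E): none → −0.
The N-terminus (+1) and C-terminus (−1) cancel.
Net charge = (+4) + (−0) = +4.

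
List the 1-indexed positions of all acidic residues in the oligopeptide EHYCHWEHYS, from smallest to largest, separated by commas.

1, 7

Only D (aspartate) and E (glutamate) carry a side-chain carboxylic acid.
Matching residues: E1, E7.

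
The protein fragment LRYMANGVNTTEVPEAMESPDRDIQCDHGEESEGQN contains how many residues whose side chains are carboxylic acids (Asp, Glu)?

9

Matching residues: E12, E15, E18, D21, D23, D27, E30, E31, E33.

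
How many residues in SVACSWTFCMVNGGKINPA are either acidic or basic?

Acidic: D, E. Basic: H, K, R.
Acidic residues here: none (0).
Basic residues here: K15 (1).
The two groups share no amino acid, so total = 0 + 1 = 1.

1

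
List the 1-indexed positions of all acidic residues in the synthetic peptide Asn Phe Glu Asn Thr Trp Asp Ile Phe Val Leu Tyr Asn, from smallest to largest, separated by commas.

Aspartate (D) and glutamate (E) have carboxylic-acid side chains and are the acidic amino acids.
Matching residues: Glu3, Asp7.

3, 7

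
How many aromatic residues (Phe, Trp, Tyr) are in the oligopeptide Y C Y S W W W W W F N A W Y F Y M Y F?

14

Matching residues: Y1, Y3, W5, W6, W7, W8, W9, F10, W13, Y14, F15, Y16, Y18, F19.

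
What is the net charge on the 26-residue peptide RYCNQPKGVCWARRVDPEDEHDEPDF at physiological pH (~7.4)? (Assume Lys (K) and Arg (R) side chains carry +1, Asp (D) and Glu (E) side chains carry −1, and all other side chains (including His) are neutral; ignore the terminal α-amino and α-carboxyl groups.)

Positive (K, R): R1, K7, R13, R14 → +4.
Negative (D, E): D16, E18, D19, E20, D22, E23, D25 → −7.
Net charge = (+4) + (−7) = −3.

-3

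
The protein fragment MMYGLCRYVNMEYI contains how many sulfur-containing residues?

The sulfur-bearing residues are cysteine (–SH) and methionine (–S–CH₃).
Matching residues: M1, M2, C6, M11.

4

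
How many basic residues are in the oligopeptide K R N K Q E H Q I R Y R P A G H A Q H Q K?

The basic amino acids are Lys (K), Arg (R), and His (H).
Matching residues: K1, R2, K4, H7, R10, R12, H16, H19, K21.

9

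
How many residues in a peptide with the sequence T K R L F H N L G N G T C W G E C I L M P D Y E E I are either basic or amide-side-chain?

5

Basic: H, K, R. Amide-side-chain: N, Q.
Basic residues here: K2, R3, H6 (3).
Amide-side-chain residues here: N7, N10 (2).
The two groups share no amino acid, so total = 3 + 2 = 5.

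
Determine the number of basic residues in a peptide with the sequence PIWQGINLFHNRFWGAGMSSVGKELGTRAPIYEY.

4

Lysine (K), arginine (R), and histidine (H) have basic, nitrogen-containing side chains.
Matching residues: H10, R12, K23, R28.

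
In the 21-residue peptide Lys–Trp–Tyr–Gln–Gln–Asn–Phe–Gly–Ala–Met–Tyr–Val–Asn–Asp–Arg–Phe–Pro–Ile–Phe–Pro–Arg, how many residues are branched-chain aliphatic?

The BCAAs are Val, Leu, and Ile — aliphatic side chains with a branch point.
Matching residues: Val12, Ile18.

2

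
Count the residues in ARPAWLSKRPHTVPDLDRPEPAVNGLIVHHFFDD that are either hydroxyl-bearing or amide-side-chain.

Hydroxyl-bearing: S, T, Y. Amide-side-chain: N, Q.
Hydroxyl-bearing residues here: S7, T12 (2).
Amide-side-chain residues here: N24 (1).
The two groups share no amino acid, so total = 2 + 1 = 3.

3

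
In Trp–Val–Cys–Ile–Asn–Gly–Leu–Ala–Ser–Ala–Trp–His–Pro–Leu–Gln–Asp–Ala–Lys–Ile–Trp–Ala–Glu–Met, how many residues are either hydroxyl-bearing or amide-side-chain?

3

Hydroxyl-bearing: S, T, Y. Amide-side-chain: N, Q.
Hydroxyl-bearing residues here: Ser9 (1).
Amide-side-chain residues here: Asn5, Gln15 (2).
The two groups share no amino acid, so total = 1 + 2 = 3.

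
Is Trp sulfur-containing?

Only Cys (C) and Met (M) have a sulfur atom in the side chain.
Tryptophan is not in this group.

No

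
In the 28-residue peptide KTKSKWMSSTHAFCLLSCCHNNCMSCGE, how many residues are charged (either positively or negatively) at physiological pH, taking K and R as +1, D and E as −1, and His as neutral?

Charged side chains at pH ~7.4: K, R (positive); D, E (negative).
Matching residues: K1, K3, K5, E28.

4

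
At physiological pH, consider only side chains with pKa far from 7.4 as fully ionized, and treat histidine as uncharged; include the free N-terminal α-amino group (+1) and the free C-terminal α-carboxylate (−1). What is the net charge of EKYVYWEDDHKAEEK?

At pH ~7.4 the Lys and Arg side chains are protonated (+1), the Asp and Glu side chains are deprotonated (−1), and with His taken as neutral all other side chains carry no charge.
Positive (K, R): K2, K11, K15 → +3.
Negative (D, E): E1, E7, D8, D9, E13, E14 → −6.
The N-terminus (+1) and C-terminus (−1) cancel.
Net charge = (+3) + (−6) = −3.

-3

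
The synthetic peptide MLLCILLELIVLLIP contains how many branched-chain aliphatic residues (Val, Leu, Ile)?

11

Matching residues: L2, L3, I5, L6, L7, L9, I10, V11, L12, L13, I14.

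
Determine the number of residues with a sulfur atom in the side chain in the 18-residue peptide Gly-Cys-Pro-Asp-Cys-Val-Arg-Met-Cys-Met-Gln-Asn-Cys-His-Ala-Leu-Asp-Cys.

7

The sulfur-bearing residues are cysteine (–SH) and methionine (–S–CH₃).
Matching residues: Cys2, Cys5, Met8, Cys9, Met10, Cys13, Cys18.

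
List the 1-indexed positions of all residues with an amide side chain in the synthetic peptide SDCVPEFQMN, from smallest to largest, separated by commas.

The amide-side-chain residues are Asn (N) and Gln (Q).
Matching residues: Q8, N10.

8, 10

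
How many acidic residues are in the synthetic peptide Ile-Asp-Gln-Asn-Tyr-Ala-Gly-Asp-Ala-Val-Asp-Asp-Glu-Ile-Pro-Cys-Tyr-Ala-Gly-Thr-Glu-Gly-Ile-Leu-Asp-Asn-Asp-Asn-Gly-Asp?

9

Aspartate (D) and glutamate (E) have carboxylic-acid side chains and are the acidic amino acids.
Matching residues: Asp2, Asp8, Asp11, Asp12, Glu13, Glu21, Asp25, Asp27, Asp30.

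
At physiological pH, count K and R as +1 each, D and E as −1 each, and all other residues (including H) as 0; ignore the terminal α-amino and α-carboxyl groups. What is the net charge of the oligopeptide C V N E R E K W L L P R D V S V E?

-1

Positive (K, R): R5, K7, R12 → +3.
Negative (D, E): E4, E6, D13, E17 → −4.
Net charge = (+3) + (−4) = −1.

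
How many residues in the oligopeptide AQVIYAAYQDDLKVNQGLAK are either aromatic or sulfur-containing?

2

Aromatic: F, W, Y. Sulfur-containing: C, M.
Aromatic residues here: Y5, Y8 (2).
Sulfur-containing residues here: none (0).
The two groups share no amino acid, so total = 2 + 0 = 2.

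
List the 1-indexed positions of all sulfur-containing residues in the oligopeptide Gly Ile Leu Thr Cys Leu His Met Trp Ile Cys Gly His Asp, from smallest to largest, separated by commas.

5, 8, 11

Only Cys (C) and Met (M) have a sulfur atom in the side chain.
Matching residues: Cys5, Met8, Cys11.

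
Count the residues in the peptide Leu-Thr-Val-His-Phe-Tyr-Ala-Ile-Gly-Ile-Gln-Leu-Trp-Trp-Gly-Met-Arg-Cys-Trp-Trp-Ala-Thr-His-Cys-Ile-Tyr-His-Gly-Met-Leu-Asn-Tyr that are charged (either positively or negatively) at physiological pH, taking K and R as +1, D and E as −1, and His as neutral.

1

Charged side chains at pH ~7.4: K, R (positive); D, E (negative).
Matching residues: Arg17.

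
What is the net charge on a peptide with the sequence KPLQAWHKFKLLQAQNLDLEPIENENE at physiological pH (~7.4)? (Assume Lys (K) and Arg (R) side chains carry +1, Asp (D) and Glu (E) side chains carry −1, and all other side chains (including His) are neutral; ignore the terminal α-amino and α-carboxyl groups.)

Positive (K, R): K1, K8, K10 → +3.
Negative (D, E): D18, E20, E23, E25, E27 → −5.
Net charge = (+3) + (−5) = −2.

-2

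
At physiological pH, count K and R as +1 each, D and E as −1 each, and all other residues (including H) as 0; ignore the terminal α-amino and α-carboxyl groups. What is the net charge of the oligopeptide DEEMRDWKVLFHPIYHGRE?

-2

Positive (K, R): R5, K8, R18 → +3.
Negative (D, E): D1, E2, E3, D6, E19 → −5.
Net charge = (+3) + (−5) = −2.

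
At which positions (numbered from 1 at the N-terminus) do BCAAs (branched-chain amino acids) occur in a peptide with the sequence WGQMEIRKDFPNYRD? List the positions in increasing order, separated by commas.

V, L, and I make up the branched-chain aliphatic group.
Matching residues: I6.

6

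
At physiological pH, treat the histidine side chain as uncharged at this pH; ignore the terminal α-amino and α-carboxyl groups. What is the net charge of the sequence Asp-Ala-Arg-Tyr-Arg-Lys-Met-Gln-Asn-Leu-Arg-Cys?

+3

Near pH 7.4, K and R contribute +1 each, D and E contribute −1 each, and every other side chain (His included, as stated) is uncharged.
Positive (K, R): Arg3, Arg5, Lys6, Arg11 → +4.
Negative (D, E): Asp1 → −1.
Net charge = (+4) + (−1) = +3.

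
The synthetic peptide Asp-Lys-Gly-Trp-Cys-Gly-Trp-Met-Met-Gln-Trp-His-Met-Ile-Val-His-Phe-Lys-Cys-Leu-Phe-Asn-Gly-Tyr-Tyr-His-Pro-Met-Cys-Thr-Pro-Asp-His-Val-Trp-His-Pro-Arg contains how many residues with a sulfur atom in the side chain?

The sulfur-bearing residues are cysteine (–SH) and methionine (–S–CH₃).
Matching residues: Cys5, Met8, Met9, Met13, Cys19, Met28, Cys29.

7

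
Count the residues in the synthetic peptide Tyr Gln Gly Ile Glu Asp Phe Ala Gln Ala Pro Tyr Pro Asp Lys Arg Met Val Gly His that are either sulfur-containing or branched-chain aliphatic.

3

Sulfur-containing: C, M. Branched-chain aliphatic: I, L, V.
Sulfur-containing residues here: Met17 (1).
Branched-chain aliphatic residues here: Ile4, Val18 (2).
The two groups share no amino acid, so total = 1 + 2 = 3.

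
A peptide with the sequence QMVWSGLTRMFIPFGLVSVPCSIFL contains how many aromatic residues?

F, W, and Y each carry an aromatic ring on the side chain.
Matching residues: W4, F11, F14, F24.

4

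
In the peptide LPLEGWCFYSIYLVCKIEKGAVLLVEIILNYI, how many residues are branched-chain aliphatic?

14

The BCAAs are Val, Leu, and Ile — aliphatic side chains with a branch point.
Matching residues: L1, L3, I11, L13, V14, I17, V22, L23, L24, V25, I27, I28, L29, I32.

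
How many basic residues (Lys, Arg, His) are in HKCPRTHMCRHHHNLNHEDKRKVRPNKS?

14

Matching residues: H1, K2, R5, H7, R10, H11, H12, H13, H17, K20, R21, K22, R24, K27.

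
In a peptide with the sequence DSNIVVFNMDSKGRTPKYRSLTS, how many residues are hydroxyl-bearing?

7

S, T, and Y are the three residues with a side-chain hydroxyl.
Matching residues: S2, S11, T15, Y18, S20, T22, S23.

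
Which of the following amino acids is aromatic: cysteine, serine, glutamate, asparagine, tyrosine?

tyrosine

The aromatic amino acids are Phe (F, benzyl), Trp (W, indole), and Tyr (Y, phenol).
Of the listed options, only tyrosine belongs to this group.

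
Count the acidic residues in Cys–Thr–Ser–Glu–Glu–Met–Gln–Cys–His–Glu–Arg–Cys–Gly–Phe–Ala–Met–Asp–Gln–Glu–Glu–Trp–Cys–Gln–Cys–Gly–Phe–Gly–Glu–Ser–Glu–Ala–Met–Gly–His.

The acidic residues are Asp (D) and Glu (E), whose side chains end in a carboxylate group.
Matching residues: Glu4, Glu5, Glu10, Asp17, Glu19, Glu20, Glu28, Glu30.

8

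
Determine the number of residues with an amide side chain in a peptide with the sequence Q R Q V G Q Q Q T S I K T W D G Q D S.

Asparagine (N) and glutamine (Q) have uncharged amide side chains.
Matching residues: Q1, Q3, Q6, Q7, Q8, Q17.

6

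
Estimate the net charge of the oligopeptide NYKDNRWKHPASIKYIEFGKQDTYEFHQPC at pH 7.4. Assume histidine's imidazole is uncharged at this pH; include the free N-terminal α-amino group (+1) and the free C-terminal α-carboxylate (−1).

+1

The side chains ionized at physiological pH are Lys/Arg (+1) and Asp/Glu (−1); with His treated as neutral, nothing else contributes.
Positive (K, R): K3, R6, K8, K14, K20 → +5.
Negative (D, E): D4, E17, D22, E25 → −4.
The N-terminus (+1) and C-terminus (−1) cancel.
Net charge = (+5) + (−4) = +1.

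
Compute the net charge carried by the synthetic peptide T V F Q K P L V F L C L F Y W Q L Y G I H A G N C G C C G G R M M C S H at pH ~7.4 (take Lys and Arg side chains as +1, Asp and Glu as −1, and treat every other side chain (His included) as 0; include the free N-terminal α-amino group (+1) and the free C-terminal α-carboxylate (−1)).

Positive (K, R): K5, R31 → +2.
Negative (D, E): none → −0.
The N-terminus (+1) and C-terminus (−1) cancel.
Net charge = (+2) + (−0) = +2.

+2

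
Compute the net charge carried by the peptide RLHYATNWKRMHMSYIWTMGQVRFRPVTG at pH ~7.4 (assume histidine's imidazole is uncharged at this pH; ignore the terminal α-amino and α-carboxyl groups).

At pH ~7.4 the Lys and Arg side chains are protonated (+1), the Asp and Glu side chains are deprotonated (−1), and with His taken as neutral all other side chains carry no charge.
Positive (K, R): R1, K9, R10, R23, R25 → +5.
Negative (D, E): none → −0.
Net charge = (+5) + (−0) = +5.

+5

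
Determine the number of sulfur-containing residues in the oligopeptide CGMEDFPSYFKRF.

The sulfur-bearing residues are cysteine (–SH) and methionine (–S–CH₃).
Matching residues: C1, M3.

2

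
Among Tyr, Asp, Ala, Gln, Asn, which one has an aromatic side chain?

Phenylalanine (F), tryptophan (W), and tyrosine (Y) have aromatic ring side chains.
Of the listed options, only Tyr belongs to this group.

Tyr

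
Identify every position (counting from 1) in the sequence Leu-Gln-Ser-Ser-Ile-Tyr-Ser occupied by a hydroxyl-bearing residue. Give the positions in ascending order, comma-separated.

3, 4, 6, 7

Matching residues: Ser3, Ser4, Tyr6, Ser7.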